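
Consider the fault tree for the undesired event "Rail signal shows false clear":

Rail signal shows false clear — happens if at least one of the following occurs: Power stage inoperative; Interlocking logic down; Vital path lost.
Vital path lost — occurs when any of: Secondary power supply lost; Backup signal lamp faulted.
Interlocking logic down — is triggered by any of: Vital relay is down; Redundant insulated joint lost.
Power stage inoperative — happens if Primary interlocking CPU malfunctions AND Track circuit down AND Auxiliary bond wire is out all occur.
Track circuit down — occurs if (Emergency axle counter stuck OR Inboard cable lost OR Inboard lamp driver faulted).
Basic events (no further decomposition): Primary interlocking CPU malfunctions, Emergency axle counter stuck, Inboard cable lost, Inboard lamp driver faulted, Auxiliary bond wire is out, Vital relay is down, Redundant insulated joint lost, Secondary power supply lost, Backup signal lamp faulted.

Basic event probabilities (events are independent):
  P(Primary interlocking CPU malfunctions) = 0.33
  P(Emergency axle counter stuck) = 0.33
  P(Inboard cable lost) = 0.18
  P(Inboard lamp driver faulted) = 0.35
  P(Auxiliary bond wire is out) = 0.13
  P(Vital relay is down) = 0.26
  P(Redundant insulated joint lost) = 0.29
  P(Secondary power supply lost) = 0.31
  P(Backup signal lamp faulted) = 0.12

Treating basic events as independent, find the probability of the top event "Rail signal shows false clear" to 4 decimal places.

P(Track circuit down) [OR] = 1 − (1−0.33) × (1−0.18) × (1−0.35) = 0.642890
P(Power stage inoperative) [AND] = 0.33 × 0.642890 × 0.13 = 0.027580
P(Interlocking logic down) [OR] = 1 − (1−0.26) × (1−0.29) = 0.474600
P(Vital path lost) [OR] = 1 − (1−0.31) × (1−0.12) = 0.392800
P(Rail signal shows false clear) [OR] = 1 − (1−0.027580) × (1−0.474600) × (1−0.392800) = 0.689776
Rounded to 4 decimal places: P(Rail signal shows false clear) ≈ 0.6898.

0.6898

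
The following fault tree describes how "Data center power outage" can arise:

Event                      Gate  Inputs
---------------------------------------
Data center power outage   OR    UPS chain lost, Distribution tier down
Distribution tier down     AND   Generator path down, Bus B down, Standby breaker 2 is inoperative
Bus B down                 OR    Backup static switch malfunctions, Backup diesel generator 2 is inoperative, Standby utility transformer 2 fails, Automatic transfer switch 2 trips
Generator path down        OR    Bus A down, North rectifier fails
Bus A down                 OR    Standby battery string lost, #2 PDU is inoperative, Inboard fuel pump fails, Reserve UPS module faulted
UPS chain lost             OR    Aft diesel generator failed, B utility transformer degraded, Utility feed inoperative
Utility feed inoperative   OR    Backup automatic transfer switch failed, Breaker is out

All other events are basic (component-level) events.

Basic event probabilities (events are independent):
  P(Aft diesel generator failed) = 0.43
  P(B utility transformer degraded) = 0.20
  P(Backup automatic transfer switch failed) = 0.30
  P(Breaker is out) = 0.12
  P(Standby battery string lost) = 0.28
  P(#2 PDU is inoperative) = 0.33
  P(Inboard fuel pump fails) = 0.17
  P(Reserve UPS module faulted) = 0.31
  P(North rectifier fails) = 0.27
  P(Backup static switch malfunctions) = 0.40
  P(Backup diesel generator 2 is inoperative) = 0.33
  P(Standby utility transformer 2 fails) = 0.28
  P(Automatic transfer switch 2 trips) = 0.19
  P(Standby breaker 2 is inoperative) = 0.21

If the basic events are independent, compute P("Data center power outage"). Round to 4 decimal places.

0.7552

P(Utility feed inoperative) [OR] = 1 − (1−0.30) × (1−0.12) = 0.384000
P(UPS chain lost) [OR] = 1 − (1−0.43) × (1−0.20) × (1−0.384000) = 0.719104
P(Bus A down) [OR] = 1 − (1−0.28) × (1−0.33) × (1−0.17) × (1−0.31) = 0.723730
P(Generator path down) [OR] = 1 − (1−0.723730) × (1−0.27) = 0.798323
P(Bus B down) [OR] = 1 − (1−0.40) × (1−0.33) × (1−0.28) × (1−0.19) = 0.765554
P(Distribution tier down) [AND] = 0.798323 × 0.765554 × 0.21 = 0.128343
P(Data center power outage) [OR] = 1 − (1−0.719104) × (1−0.128343) = 0.755155
Rounded to 4 decimal places: P(Data center power outage) ≈ 0.7552.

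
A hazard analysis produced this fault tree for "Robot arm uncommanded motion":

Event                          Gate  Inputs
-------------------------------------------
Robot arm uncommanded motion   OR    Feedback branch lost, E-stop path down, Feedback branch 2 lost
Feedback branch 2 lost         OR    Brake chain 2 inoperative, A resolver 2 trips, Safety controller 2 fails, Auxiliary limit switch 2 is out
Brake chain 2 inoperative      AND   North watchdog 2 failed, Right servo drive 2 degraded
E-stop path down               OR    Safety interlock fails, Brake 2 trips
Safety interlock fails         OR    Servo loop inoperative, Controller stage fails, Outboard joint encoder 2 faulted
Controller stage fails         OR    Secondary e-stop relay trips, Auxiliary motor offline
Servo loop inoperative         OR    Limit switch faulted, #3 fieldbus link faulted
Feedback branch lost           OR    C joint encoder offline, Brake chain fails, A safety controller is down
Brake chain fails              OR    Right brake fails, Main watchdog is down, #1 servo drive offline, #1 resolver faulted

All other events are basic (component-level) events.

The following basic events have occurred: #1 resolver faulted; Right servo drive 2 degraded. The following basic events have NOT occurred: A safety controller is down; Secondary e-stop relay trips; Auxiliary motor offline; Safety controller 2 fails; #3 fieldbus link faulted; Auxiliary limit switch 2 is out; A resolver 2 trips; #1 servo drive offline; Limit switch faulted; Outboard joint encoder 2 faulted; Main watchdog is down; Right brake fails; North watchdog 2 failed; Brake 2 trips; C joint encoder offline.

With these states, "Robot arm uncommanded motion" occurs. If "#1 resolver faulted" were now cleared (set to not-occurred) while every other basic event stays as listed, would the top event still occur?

Counterfactual: set "#1 resolver faulted" to not occurred.
Brake chain fails [OR]: Right brake fails=not, Main watchdog is down=not, #1 servo drive offline=not, #1 resolver faulted=not → no input occurs → does not occur.
Feedback branch lost [OR]: C joint encoder offline=not, Brake chain fails=not, A safety controller is down=not → no input occurs → does not occur.
Servo loop inoperative [OR]: Limit switch faulted=not, #3 fieldbus link faulted=not → no input occurs → does not occur.
Controller stage fails [OR]: Secondary e-stop relay trips=not, Auxiliary motor offline=not → no input occurs → does not occur.
Safety interlock fails [OR]: Servo loop inoperative=not, Controller stage fails=not, Outboard joint encoder 2 faulted=not → no input occurs → does not occur.
E-stop path down [OR]: Safety interlock fails=not, Brake 2 trips=not → no input occurs → does not occur.
Brake chain 2 inoperative [AND]: North watchdog 2 failed=not, Right servo drive 2 degraded=occurs → not all inputs occur → does not occur.
Feedback branch 2 lost [OR]: Brake chain 2 inoperative=not, A resolver 2 trips=not, Safety controller 2 fails=not, Auxiliary limit switch 2 is out=not → no input occurs → does not occur.
Robot arm uncommanded motion [OR]: Feedback branch lost=not, E-stop path down=not, Feedback branch 2 lost=not → no input occurs → does not occur.

No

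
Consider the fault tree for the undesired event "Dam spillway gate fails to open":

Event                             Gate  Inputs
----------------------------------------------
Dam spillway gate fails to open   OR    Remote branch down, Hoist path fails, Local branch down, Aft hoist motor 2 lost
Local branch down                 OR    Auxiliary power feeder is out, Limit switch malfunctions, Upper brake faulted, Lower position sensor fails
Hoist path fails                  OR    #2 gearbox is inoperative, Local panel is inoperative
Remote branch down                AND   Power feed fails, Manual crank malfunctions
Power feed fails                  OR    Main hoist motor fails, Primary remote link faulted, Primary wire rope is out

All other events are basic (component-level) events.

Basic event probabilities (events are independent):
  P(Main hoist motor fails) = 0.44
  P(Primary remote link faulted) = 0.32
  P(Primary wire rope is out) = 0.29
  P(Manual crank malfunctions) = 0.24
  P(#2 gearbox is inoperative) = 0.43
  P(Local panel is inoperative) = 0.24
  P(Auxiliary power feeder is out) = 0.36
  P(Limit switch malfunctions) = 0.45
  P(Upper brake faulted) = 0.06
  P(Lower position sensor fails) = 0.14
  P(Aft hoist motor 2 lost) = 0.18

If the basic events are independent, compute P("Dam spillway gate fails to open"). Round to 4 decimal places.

0.9166

P(Power feed fails) [OR] = 1 − (1−0.44) × (1−0.32) × (1−0.29) = 0.729632
P(Remote branch down) [AND] = 0.729632 × 0.24 = 0.175112
P(Hoist path fails) [OR] = 1 − (1−0.43) × (1−0.24) = 0.566800
P(Local branch down) [OR] = 1 − (1−0.36) × (1−0.45) × (1−0.06) × (1−0.14) = 0.715443
P(Dam spillway gate fails to open) [OR] = 1 − (1−0.175112) × (1−0.566800) × (1−0.715443) × (1−0.18) = 0.916619
Rounded to 4 decimal places: P(Dam spillway gate fails to open) ≈ 0.9166.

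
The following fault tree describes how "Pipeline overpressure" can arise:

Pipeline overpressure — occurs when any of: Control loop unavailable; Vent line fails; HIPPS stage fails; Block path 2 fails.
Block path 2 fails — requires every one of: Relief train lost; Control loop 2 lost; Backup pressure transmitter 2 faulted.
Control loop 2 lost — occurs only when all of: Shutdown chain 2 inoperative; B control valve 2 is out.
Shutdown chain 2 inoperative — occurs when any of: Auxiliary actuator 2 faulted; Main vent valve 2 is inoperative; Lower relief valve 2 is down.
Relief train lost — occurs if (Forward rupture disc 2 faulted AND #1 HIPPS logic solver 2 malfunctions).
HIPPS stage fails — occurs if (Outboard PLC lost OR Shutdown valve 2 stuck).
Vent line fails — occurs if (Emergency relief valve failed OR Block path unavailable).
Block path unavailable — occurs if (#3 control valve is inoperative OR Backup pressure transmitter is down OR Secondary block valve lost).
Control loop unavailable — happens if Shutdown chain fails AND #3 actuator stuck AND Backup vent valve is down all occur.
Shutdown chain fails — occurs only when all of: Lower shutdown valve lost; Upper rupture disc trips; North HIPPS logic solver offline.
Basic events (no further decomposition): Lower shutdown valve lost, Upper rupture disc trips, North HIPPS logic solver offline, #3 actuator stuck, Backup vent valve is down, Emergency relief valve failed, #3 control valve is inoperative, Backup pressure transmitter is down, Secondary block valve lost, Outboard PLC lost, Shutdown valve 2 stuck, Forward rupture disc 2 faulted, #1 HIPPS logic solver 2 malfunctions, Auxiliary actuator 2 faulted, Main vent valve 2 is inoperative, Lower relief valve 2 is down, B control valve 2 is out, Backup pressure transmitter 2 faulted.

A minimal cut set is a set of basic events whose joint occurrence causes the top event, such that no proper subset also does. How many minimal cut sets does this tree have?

10

Shutdown chain fails [AND]: one cut set from each child combined → 1 × 1 × 1 = 1 cut set(s).
Control loop unavailable [AND]: one cut set from each child combined → 1 × 1 × 1 = 1 cut set(s).
Block path unavailable [OR]: union of children's cut sets → 3 cut set(s).
Vent line fails [OR]: union of children's cut sets → 4 cut set(s).
HIPPS stage fails [OR]: union of children's cut sets → 2 cut set(s).
Relief train lost [AND]: one cut set from each child combined → 1 × 1 = 1 cut set(s).
Shutdown chain 2 inoperative [OR]: union of children's cut sets → 3 cut set(s).
Control loop 2 lost [AND]: one cut set from each child combined → 3 × 1 = 3 cut set(s).
Block path 2 fails [AND]: one cut set from each child combined → 1 × 3 × 1 = 3 cut set(s).
Pipeline overpressure [OR]: union of children's cut sets → 10 cut set(s).
Minimal cut sets: {#3 actuator stuck, Backup vent valve is down, Lower shutdown valve lost, North HIPPS logic solver offline, Upper rupture disc trips}; {Emergency relief valve failed}; {#3 control valve is inoperative}; {Backup pressure transmitter is down}; {Secondary block valve lost}; {Outboard PLC lost}; {Shutdown valve 2 stuck}; {#1 HIPPS logic solver 2 malfunctions, Auxiliary actuator 2 faulted, B control valve 2 is out, Backup pressure transmitter 2 faulted, Forward rupture disc 2 faulted}; {#1 HIPPS logic solver 2 malfunctions, B control valve 2 is out, Backup pressure transmitter 2 faulted, Forward rupture disc 2 faulted, Main vent valve 2 is inoperative}; {#1 HIPPS logic solver 2 malfunctions, B control valve 2 is out, Backup pressure transmitter 2 faulted, Forward rupture disc 2 faulted, Lower relief valve 2 is down}.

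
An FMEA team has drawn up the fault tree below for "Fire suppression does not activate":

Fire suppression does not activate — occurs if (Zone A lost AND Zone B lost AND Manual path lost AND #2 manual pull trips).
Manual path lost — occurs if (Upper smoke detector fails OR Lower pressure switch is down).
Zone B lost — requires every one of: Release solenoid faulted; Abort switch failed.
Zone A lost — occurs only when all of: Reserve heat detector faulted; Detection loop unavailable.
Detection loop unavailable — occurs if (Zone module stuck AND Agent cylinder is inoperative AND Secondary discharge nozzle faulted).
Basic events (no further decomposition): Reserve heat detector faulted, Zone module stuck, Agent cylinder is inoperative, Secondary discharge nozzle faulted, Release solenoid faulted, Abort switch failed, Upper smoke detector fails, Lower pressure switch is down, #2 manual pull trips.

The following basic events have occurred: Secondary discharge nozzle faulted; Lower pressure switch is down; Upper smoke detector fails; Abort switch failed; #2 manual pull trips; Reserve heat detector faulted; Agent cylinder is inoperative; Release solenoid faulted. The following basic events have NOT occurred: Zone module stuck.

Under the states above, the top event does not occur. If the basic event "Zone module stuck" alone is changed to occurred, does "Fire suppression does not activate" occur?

Yes

Counterfactual: set "Zone module stuck" to occurred.
Detection loop unavailable [AND]: Zone module stuck=occurs, Agent cylinder is inoperative=occurs, Secondary discharge nozzle faulted=occurs → all inputs occur → occurs.
Zone A lost [AND]: Reserve heat detector faulted=occurs, Detection loop unavailable=occurs → all inputs occur → occurs.
Zone B lost [AND]: Release solenoid faulted=occurs, Abort switch failed=occurs → all inputs occur → occurs.
Manual path lost [OR]: Upper smoke detector fails=occurs, Lower pressure switch is down=occurs → at least one input occurs → occurs.
Fire suppression does not activate [AND]: Zone A lost=occurs, Zone B lost=occurs, Manual path lost=occurs, #2 manual pull trips=occurs → all inputs occur → occurs.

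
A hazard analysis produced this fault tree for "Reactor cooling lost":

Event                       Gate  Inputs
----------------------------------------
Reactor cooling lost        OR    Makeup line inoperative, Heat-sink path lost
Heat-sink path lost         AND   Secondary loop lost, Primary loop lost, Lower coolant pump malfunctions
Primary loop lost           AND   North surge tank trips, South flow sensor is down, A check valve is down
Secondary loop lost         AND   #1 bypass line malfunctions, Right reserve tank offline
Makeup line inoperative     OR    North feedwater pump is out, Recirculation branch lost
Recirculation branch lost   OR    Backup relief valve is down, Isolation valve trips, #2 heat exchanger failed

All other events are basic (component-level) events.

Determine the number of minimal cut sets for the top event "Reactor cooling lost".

Recirculation branch lost [OR]: union of children's cut sets → 3 cut set(s).
Makeup line inoperative [OR]: union of children's cut sets → 4 cut set(s).
Secondary loop lost [AND]: one cut set from each child combined → 1 × 1 = 1 cut set(s).
Primary loop lost [AND]: one cut set from each child combined → 1 × 1 × 1 = 1 cut set(s).
Heat-sink path lost [AND]: one cut set from each child combined → 1 × 1 × 1 = 1 cut set(s).
Reactor cooling lost [OR]: union of children's cut sets → 5 cut set(s).
Minimal cut sets: {North feedwater pump is out}; {Backup relief valve is down}; {Isolation valve trips}; {#2 heat exchanger failed}; {#1 bypass line malfunctions, A check valve is down, Lower coolant pump malfunctions, North surge tank trips, Right reserve tank offline, South flow sensor is down}.

5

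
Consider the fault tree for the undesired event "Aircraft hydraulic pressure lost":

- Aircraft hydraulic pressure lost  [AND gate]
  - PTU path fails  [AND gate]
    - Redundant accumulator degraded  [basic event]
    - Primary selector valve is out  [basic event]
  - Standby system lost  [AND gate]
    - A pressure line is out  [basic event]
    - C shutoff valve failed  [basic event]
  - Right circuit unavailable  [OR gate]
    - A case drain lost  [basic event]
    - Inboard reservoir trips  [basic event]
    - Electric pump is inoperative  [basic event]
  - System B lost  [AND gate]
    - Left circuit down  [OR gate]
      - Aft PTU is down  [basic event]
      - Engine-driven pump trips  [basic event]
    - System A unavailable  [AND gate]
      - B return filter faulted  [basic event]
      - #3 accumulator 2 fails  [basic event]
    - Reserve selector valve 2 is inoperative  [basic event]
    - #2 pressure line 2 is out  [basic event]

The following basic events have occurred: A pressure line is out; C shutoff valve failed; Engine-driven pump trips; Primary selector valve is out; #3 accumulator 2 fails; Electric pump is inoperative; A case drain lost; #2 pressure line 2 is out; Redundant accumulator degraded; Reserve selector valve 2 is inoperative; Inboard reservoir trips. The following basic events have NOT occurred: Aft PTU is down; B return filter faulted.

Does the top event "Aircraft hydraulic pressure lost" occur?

No

PTU path fails [AND]: Redundant accumulator degraded=occurs, Primary selector valve is out=occurs → all inputs occur → occurs.
Standby system lost [AND]: A pressure line is out=occurs, C shutoff valve failed=occurs → all inputs occur → occurs.
Right circuit unavailable [OR]: A case drain lost=occurs, Inboard reservoir trips=occurs, Electric pump is inoperative=occurs → at least one input occurs → occurs.
Left circuit down [OR]: Aft PTU is down=not, Engine-driven pump trips=occurs → at least one input occurs → occurs.
System A unavailable [AND]: B return filter faulted=not, #3 accumulator 2 fails=occurs → not all inputs occur → does not occur.
System B lost [AND]: Left circuit down=occurs, System A unavailable=not, Reserve selector valve 2 is inoperative=occurs, #2 pressure line 2 is out=occurs → not all inputs occur → does not occur.
Aircraft hydraulic pressure lost [AND]: PTU path fails=occurs, Standby system lost=occurs, Right circuit unavailable=occurs, System B lost=not → not all inputs occur → does not occur.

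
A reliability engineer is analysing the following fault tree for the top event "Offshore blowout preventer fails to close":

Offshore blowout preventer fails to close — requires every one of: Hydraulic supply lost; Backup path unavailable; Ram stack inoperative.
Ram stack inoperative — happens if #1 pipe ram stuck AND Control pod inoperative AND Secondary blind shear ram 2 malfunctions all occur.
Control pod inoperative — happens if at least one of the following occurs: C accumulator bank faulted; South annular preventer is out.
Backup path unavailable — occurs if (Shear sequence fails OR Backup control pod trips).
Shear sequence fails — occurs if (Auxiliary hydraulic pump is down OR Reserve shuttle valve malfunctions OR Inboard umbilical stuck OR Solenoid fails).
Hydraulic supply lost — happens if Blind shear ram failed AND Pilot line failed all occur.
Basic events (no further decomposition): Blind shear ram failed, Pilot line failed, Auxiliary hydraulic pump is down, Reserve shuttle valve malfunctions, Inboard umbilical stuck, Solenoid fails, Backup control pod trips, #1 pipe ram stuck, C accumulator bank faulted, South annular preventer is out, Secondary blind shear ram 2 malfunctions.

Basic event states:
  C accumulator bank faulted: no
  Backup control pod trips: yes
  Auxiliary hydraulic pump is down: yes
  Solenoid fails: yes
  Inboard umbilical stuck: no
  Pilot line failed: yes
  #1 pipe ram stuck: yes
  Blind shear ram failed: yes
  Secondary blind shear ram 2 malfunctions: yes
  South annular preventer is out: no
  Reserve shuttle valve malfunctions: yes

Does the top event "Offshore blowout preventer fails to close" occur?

No

Hydraulic supply lost [AND]: Blind shear ram failed=occurs, Pilot line failed=occurs → all inputs occur → occurs.
Shear sequence fails [OR]: Auxiliary hydraulic pump is down=occurs, Reserve shuttle valve malfunctions=occurs, Inboard umbilical stuck=not, Solenoid fails=occurs → at least one input occurs → occurs.
Backup path unavailable [OR]: Shear sequence fails=occurs, Backup control pod trips=occurs → at least one input occurs → occurs.
Control pod inoperative [OR]: C accumulator bank faulted=not, South annular preventer is out=not → no input occurs → does not occur.
Ram stack inoperative [AND]: #1 pipe ram stuck=occurs, Control pod inoperative=not, Secondary blind shear ram 2 malfunctions=occurs → not all inputs occur → does not occur.
Offshore blowout preventer fails to close [AND]: Hydraulic supply lost=occurs, Backup path unavailable=occurs, Ram stack inoperative=not → not all inputs occur → does not occur.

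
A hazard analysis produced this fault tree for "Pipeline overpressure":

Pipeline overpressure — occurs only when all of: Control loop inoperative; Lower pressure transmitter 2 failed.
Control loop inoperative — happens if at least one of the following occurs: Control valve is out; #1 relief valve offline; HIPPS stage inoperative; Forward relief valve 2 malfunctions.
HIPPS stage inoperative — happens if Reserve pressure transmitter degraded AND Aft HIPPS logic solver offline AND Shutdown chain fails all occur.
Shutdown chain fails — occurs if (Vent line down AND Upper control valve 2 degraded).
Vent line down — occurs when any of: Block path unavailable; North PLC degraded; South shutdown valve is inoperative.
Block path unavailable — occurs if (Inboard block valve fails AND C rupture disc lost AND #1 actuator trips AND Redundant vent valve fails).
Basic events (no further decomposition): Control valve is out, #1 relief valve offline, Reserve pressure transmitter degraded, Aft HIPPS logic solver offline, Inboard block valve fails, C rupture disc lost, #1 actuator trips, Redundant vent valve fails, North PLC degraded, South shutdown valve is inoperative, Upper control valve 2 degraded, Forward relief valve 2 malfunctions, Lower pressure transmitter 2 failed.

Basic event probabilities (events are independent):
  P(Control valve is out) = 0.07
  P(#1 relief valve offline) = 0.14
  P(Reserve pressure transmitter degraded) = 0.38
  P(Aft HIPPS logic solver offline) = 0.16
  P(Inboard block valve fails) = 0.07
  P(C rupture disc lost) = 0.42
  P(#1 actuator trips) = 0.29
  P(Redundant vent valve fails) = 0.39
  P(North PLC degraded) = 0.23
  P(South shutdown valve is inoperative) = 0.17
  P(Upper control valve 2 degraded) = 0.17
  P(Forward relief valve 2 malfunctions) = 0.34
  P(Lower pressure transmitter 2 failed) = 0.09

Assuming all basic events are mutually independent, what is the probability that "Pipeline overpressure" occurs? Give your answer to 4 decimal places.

0.0427

P(Block path unavailable) [AND] = 0.07 × 0.42 × 0.29 × 0.39 = 0.003325
P(Vent line down) [OR] = 1 − (1−0.003325) × (1−0.23) × (1−0.17) = 0.363025
P(Shutdown chain fails) [AND] = 0.363025 × 0.17 = 0.061714
P(HIPPS stage inoperative) [AND] = 0.38 × 0.16 × 0.061714 = 0.003752
P(Control loop inoperative) [OR] = 1 − (1−0.07) × (1−0.14) × (1−0.003752) × (1−0.34) = 0.474113
P(Pipeline overpressure) [AND] = 0.474113 × 0.09 = 0.042670
Rounded to 4 decimal places: P(Pipeline overpressure) ≈ 0.0427.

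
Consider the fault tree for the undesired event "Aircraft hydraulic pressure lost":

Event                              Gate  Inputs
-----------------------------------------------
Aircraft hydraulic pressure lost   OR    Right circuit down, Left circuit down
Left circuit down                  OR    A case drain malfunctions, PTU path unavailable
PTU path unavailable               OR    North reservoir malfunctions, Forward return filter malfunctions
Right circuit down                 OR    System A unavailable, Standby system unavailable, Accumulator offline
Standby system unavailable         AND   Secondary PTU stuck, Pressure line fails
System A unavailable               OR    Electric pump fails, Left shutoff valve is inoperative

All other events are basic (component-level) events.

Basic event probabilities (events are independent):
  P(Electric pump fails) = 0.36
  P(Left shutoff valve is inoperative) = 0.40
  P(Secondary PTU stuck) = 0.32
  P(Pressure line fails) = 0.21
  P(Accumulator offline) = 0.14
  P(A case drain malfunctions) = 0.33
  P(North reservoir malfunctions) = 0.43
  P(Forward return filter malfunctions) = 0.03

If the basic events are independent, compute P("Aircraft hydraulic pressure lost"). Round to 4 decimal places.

0.8859

P(System A unavailable) [OR] = 1 − (1−0.36) × (1−0.40) = 0.616000
P(Standby system unavailable) [AND] = 0.32 × 0.21 = 0.067200
P(Right circuit down) [OR] = 1 − (1−0.616000) × (1−0.067200) × (1−0.14) = 0.691952
P(PTU path unavailable) [OR] = 1 − (1−0.43) × (1−0.03) = 0.447100
P(Left circuit down) [OR] = 1 − (1−0.33) × (1−0.447100) = 0.629557
P(Aircraft hydraulic pressure lost) [OR] = 1 − (1−0.691952) × (1−0.629557) = 0.885886
Rounded to 4 decimal places: P(Aircraft hydraulic pressure lost) ≈ 0.8859.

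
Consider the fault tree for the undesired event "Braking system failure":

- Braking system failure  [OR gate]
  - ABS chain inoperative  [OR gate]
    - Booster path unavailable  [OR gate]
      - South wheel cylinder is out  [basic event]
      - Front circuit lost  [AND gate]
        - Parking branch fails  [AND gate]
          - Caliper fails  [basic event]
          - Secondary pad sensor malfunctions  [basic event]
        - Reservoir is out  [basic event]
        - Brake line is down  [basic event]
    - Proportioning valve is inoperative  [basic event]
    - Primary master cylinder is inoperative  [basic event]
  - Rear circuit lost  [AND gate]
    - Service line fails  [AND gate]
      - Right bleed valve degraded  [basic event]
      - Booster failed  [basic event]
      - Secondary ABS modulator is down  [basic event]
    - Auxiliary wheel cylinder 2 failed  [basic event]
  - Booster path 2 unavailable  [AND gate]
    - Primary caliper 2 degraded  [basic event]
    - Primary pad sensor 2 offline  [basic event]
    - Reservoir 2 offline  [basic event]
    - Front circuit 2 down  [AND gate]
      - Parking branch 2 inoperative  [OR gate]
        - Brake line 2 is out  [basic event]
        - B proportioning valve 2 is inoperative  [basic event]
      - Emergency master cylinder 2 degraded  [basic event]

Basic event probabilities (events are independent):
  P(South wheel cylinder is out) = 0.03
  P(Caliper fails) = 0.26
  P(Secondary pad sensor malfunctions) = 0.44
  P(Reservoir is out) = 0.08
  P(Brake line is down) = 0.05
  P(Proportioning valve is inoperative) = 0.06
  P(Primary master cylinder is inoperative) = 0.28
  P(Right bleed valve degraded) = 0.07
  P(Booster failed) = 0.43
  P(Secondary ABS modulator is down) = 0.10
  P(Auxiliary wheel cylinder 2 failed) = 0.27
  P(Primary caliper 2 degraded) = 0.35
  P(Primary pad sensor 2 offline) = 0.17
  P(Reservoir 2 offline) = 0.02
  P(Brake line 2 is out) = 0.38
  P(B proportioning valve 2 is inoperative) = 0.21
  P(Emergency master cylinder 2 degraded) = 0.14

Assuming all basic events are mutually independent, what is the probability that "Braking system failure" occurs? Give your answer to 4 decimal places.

0.3444

P(Parking branch fails) [AND] = 0.26 × 0.44 = 0.114400
P(Front circuit lost) [AND] = 0.114400 × 0.08 × 0.05 = 0.000458
P(Booster path unavailable) [OR] = 1 − (1−0.03) × (1−0.000458) = 0.030444
P(ABS chain inoperative) [OR] = 1 − (1−0.030444) × (1−0.06) × (1−0.28) = 0.343804
P(Service line fails) [AND] = 0.07 × 0.43 × 0.10 = 0.003010
P(Rear circuit lost) [AND] = 0.003010 × 0.27 = 0.000813
P(Parking branch 2 inoperative) [OR] = 1 − (1−0.38) × (1−0.21) = 0.510200
P(Front circuit 2 down) [AND] = 0.510200 × 0.14 = 0.071428
P(Booster path 2 unavailable) [AND] = 0.35 × 0.17 × 0.02 × 0.071428 = 0.000085
P(Braking system failure) [OR] = 1 − (1−0.343804) × (1−0.000813) × (1−0.000085) = 0.344393
Rounded to 4 decimal places: P(Braking system failure) ≈ 0.3444.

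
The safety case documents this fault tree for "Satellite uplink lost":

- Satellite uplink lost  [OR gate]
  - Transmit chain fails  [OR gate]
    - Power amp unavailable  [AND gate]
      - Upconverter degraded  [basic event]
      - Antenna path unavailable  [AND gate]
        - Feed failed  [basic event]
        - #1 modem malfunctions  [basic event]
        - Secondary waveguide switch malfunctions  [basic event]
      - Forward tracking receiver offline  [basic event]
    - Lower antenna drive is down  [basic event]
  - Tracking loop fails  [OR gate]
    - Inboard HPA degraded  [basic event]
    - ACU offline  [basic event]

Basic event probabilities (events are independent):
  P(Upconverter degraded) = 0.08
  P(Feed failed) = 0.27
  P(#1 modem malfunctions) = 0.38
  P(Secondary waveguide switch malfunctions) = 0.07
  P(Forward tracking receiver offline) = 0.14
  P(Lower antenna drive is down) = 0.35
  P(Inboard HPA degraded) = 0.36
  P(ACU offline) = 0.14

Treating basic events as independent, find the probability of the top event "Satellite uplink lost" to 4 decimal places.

0.6423

P(Antenna path unavailable) [AND] = 0.27 × 0.38 × 0.07 = 0.007182
P(Power amp unavailable) [AND] = 0.08 × 0.007182 × 0.14 = 0.000080
P(Transmit chain fails) [OR] = 1 − (1−0.000080) × (1−0.35) = 0.350052
P(Tracking loop fails) [OR] = 1 − (1−0.36) × (1−0.14) = 0.449600
P(Satellite uplink lost) [OR] = 1 − (1−0.350052) × (1−0.449600) = 0.642269
Rounded to 4 decimal places: P(Satellite uplink lost) ≈ 0.6423.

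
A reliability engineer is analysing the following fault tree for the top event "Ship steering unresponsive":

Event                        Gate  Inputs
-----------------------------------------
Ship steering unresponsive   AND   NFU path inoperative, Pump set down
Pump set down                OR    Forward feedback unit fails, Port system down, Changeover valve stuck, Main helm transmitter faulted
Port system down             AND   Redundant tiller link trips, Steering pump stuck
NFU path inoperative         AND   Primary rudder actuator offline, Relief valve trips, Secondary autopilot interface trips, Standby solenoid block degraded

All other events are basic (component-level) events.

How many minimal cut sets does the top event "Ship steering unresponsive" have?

NFU path inoperative [AND]: one cut set from each child combined → 1 × 1 × 1 × 1 = 1 cut set(s).
Port system down [AND]: one cut set from each child combined → 1 × 1 = 1 cut set(s).
Pump set down [OR]: union of children's cut sets → 4 cut set(s).
Ship steering unresponsive [AND]: one cut set from each child combined → 1 × 4 = 4 cut set(s).
Minimal cut sets: {Forward feedback unit fails, Primary rudder actuator offline, Relief valve trips, Secondary autopilot interface trips, Standby solenoid block degraded}; {Primary rudder actuator offline, Redundant tiller link trips, Relief valve trips, Secondary autopilot interface trips, Standby solenoid block degraded, Steering pump stuck}; {Changeover valve stuck, Primary rudder actuator offline, Relief valve trips, Secondary autopilot interface trips, Standby solenoid block degraded}; {Main helm transmitter faulted, Primary rudder actuator offline, Relief valve trips, Secondary autopilot interface trips, Standby solenoid block degraded}.

4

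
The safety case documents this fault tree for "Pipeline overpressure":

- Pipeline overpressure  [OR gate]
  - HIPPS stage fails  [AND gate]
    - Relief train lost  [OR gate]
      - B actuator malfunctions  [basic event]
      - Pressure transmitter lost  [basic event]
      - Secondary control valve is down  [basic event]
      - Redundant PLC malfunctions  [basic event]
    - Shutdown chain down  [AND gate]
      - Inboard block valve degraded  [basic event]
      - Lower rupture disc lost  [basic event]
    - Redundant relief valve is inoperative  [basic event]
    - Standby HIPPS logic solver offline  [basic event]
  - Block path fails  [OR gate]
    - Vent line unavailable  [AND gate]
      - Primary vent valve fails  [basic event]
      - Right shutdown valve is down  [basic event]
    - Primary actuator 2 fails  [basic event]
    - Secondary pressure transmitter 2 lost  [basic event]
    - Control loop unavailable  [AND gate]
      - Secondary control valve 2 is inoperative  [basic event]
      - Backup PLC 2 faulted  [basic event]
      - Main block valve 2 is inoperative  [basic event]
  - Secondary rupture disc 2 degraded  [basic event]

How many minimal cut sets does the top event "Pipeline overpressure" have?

9

Relief train lost [OR]: union of children's cut sets → 4 cut set(s).
Shutdown chain down [AND]: one cut set from each child combined → 1 × 1 = 1 cut set(s).
HIPPS stage fails [AND]: one cut set from each child combined → 4 × 1 × 1 × 1 = 4 cut set(s).
Vent line unavailable [AND]: one cut set from each child combined → 1 × 1 = 1 cut set(s).
Control loop unavailable [AND]: one cut set from each child combined → 1 × 1 × 1 = 1 cut set(s).
Block path fails [OR]: union of children's cut sets → 4 cut set(s).
Pipeline overpressure [OR]: union of children's cut sets → 9 cut set(s).
Minimal cut sets: {B actuator malfunctions, Inboard block valve degraded, Lower rupture disc lost, Redundant relief valve is inoperative, Standby HIPPS logic solver offline}; {Inboard block valve degraded, Lower rupture disc lost, Pressure transmitter lost, Redundant relief valve is inoperative, Standby HIPPS logic solver offline}; {Inboard block valve degraded, Lower rupture disc lost, Redundant relief valve is inoperative, Secondary control valve is down, Standby HIPPS logic solver offline}; {Inboard block valve degraded, Lower rupture disc lost, Redundant PLC malfunctions, Redundant relief valve is inoperative, Standby HIPPS logic solver offline}; {Primary vent valve fails, Right shutdown valve is down}; {Primary actuator 2 fails}; {Secondary pressure transmitter 2 lost}; {Backup PLC 2 faulted, Main block valve 2 is inoperative, Secondary control valve 2 is inoperative}; {Secondary rupture disc 2 degraded}.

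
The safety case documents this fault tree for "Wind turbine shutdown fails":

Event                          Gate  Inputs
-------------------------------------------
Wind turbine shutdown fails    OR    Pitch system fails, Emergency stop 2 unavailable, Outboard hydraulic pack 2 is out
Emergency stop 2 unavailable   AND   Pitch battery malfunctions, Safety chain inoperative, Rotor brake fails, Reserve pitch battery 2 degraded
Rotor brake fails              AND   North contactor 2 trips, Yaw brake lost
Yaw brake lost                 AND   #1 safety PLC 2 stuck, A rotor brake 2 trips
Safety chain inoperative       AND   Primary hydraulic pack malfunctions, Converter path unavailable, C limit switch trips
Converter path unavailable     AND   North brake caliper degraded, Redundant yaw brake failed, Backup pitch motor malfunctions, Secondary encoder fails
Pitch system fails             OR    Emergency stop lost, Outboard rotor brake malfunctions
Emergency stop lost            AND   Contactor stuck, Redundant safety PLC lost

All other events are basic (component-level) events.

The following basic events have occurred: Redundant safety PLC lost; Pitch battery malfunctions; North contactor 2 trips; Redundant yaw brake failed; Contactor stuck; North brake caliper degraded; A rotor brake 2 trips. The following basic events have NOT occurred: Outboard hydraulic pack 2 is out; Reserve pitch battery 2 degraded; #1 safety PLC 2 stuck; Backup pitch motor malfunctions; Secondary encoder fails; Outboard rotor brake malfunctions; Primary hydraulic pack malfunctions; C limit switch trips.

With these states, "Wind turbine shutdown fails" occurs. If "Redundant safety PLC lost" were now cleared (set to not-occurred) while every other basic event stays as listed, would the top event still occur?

No

Counterfactual: set "Redundant safety PLC lost" to not occurred.
Emergency stop lost [AND]: Contactor stuck=occurs, Redundant safety PLC lost=not → not all inputs occur → does not occur.
Pitch system fails [OR]: Emergency stop lost=not, Outboard rotor brake malfunctions=not → no input occurs → does not occur.
Converter path unavailable [AND]: North brake caliper degraded=occurs, Redundant yaw brake failed=occurs, Backup pitch motor malfunctions=not, Secondary encoder fails=not → not all inputs occur → does not occur.
Safety chain inoperative [AND]: Primary hydraulic pack malfunctions=not, Converter path unavailable=not, C limit switch trips=not → not all inputs occur → does not occur.
Yaw brake lost [AND]: #1 safety PLC 2 stuck=not, A rotor brake 2 trips=occurs → not all inputs occur → does not occur.
Rotor brake fails [AND]: North contactor 2 trips=occurs, Yaw brake lost=not → not all inputs occur → does not occur.
Emergency stop 2 unavailable [AND]: Pitch battery malfunctions=occurs, Safety chain inoperative=not, Rotor brake fails=not, Reserve pitch battery 2 degraded=not → not all inputs occur → does not occur.
Wind turbine shutdown fails [OR]: Pitch system fails=not, Emergency stop 2 unavailable=not, Outboard hydraulic pack 2 is out=not → no input occurs → does not occur.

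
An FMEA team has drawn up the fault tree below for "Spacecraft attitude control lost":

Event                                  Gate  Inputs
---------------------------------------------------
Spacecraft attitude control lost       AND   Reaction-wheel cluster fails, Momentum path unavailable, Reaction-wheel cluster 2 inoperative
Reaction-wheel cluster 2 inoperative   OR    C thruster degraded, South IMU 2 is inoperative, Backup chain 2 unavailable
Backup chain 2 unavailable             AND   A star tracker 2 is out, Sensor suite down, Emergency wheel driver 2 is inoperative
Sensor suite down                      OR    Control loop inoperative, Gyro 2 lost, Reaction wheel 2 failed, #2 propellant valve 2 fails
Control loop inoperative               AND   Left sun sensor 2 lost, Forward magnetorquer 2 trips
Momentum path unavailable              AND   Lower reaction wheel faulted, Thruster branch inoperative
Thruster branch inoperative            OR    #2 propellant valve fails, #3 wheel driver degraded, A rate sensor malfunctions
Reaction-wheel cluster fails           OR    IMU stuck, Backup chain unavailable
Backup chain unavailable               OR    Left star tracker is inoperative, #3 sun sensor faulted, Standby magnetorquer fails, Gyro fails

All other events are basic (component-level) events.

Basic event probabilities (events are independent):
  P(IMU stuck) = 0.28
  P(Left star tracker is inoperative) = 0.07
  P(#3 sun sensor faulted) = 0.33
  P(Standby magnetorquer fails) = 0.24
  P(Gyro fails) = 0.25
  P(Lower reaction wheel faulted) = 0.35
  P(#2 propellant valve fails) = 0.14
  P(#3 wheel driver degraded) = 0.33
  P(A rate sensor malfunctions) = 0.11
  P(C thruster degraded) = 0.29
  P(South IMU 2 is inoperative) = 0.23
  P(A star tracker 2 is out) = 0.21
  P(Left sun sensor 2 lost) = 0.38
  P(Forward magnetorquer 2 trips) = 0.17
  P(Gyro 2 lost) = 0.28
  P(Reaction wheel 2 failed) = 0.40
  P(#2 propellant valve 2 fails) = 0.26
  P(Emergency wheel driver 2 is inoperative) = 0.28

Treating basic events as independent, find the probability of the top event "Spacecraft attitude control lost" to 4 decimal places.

0.0604

P(Backup chain unavailable) [OR] = 1 − (1−0.07) × (1−0.33) × (1−0.24) × (1−0.25) = 0.644833
P(Reaction-wheel cluster fails) [OR] = 1 − (1−0.28) × (1−0.644833) = 0.744280
P(Thruster branch inoperative) [OR] = 1 − (1−0.14) × (1−0.33) × (1−0.11) = 0.487182
P(Momentum path unavailable) [AND] = 0.35 × 0.487182 = 0.170514
P(Control loop inoperative) [AND] = 0.38 × 0.17 = 0.064600
P(Sensor suite down) [OR] = 1 − (1−0.064600) × (1−0.28) × (1−0.40) × (1−0.26) = 0.700971
P(Backup chain 2 unavailable) [AND] = 0.21 × 0.700971 × 0.28 = 0.041217
P(Reaction-wheel cluster 2 inoperative) [OR] = 1 − (1−0.29) × (1−0.23) × (1−0.041217) = 0.475833
P(Spacecraft attitude control lost) [AND] = 0.744280 × 0.170514 × 0.475833 = 0.060388
Rounded to 4 decimal places: P(Spacecraft attitude control lost) ≈ 0.0604.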